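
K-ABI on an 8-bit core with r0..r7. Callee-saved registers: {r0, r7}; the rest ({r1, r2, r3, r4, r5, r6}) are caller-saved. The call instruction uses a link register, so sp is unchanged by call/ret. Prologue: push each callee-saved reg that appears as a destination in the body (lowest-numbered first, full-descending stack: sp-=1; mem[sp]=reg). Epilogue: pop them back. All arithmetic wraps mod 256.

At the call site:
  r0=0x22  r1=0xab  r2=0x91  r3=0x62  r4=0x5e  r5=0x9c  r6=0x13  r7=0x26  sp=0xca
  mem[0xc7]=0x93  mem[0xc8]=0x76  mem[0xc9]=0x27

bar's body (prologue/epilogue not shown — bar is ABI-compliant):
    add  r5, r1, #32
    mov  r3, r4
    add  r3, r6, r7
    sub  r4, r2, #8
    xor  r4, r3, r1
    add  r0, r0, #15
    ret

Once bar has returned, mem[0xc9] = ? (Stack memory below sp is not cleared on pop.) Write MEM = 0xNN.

MEM = 0x22

prologue: push r0 -> mem[0xc9]=0x22, sp=0xc9
body[0] add  r5, r1, #32 -> r5=0xcb
body[1] mov  r3, r4 -> r3=0x5e
body[2] add  r3, r6, r7 -> r3=0x39
body[3] sub  r4, r2, #8 -> r4=0x89
body[4] xor  r4, r3, r1 -> r4=0x92
body[5] add  r0, r0, #15 -> r0=0x31
epilogue: pop r0=0x22, sp=0xca
prologue pushed ['r0'] at ['0xc9']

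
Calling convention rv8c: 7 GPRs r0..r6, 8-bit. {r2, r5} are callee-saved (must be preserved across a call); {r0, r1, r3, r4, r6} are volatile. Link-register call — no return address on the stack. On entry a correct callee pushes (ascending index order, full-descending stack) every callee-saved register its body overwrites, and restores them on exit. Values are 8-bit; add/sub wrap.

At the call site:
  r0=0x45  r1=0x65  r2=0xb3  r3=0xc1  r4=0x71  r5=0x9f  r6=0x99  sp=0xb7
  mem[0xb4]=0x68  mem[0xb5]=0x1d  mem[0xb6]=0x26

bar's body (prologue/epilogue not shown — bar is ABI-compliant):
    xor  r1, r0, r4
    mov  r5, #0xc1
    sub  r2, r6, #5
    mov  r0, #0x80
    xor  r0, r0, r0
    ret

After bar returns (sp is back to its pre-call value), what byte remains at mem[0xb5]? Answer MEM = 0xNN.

prologue: push r2 -> mem[0xb6]=0xb3, sp=0xb6
prologue: push r5 -> mem[0xb5]=0x9f, sp=0xb5
body[0] xor  r1, r0, r4 -> r1=0x34
body[1] mov  r5, #0xc1 -> r5=0xc1
body[2] sub  r2, r6, #5 -> r2=0x94
body[3] mov  r0, #0x80 -> r0=0x80
body[4] xor  r0, r0, r0 -> r0=0x00
epilogue: pop r5=0x9f, sp=0xb6
epilogue: pop r2=0xb3, sp=0xb7
prologue pushed ['r2', 'r5'] at ['0xb6', '0xb5']

MEM = 0x9f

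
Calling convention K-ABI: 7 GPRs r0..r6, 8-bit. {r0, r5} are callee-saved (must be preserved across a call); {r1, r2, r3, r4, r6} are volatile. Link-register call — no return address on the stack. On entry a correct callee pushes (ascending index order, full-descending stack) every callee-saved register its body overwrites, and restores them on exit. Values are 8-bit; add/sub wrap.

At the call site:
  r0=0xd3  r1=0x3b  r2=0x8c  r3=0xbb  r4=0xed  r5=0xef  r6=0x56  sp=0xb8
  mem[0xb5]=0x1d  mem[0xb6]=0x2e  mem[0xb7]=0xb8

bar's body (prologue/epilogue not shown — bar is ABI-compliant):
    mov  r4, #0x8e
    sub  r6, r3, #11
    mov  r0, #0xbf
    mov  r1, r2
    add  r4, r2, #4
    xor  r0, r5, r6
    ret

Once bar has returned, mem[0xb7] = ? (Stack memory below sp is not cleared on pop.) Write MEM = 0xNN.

MEM = 0xd3

prologue: push r0 → mem[0xb7]=0xd3, sp=0xb7
body[0] mov  r4, #0x8e → r4=0x8e
body[1] sub  r6, r3, #11 → r6=0xb0
body[2] mov  r0, #0xbf → r0=0xbf
body[3] mov  r1, r2 → r1=0x8c
body[4] add  r4, r2, #4 → r4=0x90
body[5] xor  r0, r5, r6 → r0=0x5f
epilogue: pop r0=0xd3, sp=0xb8
prologue pushed ['r0'] at ['0xb7']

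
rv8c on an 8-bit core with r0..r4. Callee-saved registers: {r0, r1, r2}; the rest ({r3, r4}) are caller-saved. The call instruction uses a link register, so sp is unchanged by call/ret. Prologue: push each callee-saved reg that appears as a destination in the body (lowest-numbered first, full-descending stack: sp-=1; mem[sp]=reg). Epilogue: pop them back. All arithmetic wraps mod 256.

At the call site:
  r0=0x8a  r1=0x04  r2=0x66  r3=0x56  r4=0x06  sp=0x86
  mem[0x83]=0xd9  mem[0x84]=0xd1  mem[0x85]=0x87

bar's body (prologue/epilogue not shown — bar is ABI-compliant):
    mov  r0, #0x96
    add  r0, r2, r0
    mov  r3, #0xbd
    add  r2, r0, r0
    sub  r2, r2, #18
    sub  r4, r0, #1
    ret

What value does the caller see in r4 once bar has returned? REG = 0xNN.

prologue: push r0 → mem[0x85]=0x8a, sp=0x85
prologue: push r2 → mem[0x84]=0x66, sp=0x84
body[0] mov  r0, #0x96 → r0=0x96
body[1] add  r0, r2, r0 → r0=0xfc
body[2] mov  r3, #0xbd → r3=0xbd
body[3] add  r2, r0, r0 → r2=0xf8
body[4] sub  r2, r2, #18 → r2=0xe6
body[5] sub  r4, r0, #1 → r4=0xfb
epilogue: pop r2=0x66, sp=0x85
epilogue: pop r0=0x8a, sp=0x86
r4 is caller-saved → body value

REG = 0xfb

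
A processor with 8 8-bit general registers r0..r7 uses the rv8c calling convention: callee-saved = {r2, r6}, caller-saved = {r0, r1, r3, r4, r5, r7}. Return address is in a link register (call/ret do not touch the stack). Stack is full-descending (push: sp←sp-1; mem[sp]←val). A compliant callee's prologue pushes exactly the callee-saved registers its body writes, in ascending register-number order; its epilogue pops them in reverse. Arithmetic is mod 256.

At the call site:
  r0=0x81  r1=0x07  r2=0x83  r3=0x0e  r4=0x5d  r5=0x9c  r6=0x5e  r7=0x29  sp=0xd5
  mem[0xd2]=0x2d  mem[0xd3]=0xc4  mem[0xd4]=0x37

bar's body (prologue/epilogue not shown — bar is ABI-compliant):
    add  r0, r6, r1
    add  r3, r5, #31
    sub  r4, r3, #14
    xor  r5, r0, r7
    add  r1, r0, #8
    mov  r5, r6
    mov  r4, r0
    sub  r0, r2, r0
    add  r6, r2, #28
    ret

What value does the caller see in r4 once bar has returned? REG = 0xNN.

prologue: push r6 → mem[0xd4]=0x5e, sp=0xd4
body[0] add  r0, r6, r1 → r0=0x65
body[1] add  r3, r5, #31 → r3=0xbb
body[2] sub  r4, r3, #14 → r4=0xad
body[3] xor  r5, r0, r7 → r5=0x4c
body[4] add  r1, r0, #8 → r1=0x6d
body[5] mov  r5, r6 → r5=0x5e
body[6] mov  r4, r0 → r4=0x65
body[7] sub  r0, r2, r0 → r0=0x1e
body[8] add  r6, r2, #28 → r6=0x9f
epilogue: pop r6=0x5e, sp=0xd5
r4 is caller-saved → body value

REG = 0x65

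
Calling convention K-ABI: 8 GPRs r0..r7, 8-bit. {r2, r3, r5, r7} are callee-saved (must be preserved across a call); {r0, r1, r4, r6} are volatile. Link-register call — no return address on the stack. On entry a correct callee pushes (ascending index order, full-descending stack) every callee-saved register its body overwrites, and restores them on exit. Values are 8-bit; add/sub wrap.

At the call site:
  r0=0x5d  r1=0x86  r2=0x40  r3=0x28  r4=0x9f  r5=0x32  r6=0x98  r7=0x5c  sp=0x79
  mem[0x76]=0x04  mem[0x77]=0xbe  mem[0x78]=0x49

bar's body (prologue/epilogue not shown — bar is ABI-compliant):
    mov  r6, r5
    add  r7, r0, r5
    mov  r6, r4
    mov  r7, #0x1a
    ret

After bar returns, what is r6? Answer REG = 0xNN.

REG = 0x9f

prologue: push r7 -> mem[0x78]=0x5c, sp=0x78
body[0] mov  r6, r5 -> r6=0x32
body[1] add  r7, r0, r5 -> r7=0x8f
body[2] mov  r6, r4 -> r6=0x9f
body[3] mov  r7, #0x1a -> r7=0x1a
epilogue: pop r7=0x5c, sp=0x79
r6 is caller-saved -> body value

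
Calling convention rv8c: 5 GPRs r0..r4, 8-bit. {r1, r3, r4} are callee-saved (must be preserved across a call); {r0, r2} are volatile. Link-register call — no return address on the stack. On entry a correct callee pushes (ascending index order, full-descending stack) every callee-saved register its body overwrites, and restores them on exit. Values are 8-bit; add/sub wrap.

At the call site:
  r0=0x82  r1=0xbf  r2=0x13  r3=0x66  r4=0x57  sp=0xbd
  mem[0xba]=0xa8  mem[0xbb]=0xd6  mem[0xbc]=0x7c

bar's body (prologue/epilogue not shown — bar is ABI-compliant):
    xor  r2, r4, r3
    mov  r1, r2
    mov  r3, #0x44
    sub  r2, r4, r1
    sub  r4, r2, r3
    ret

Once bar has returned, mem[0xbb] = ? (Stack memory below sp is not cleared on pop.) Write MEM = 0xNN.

MEM = 0x66

prologue: push r1 -> mem[0xbc]=0xbf, sp=0xbc
prologue: push r3 -> mem[0xbb]=0x66, sp=0xbb
prologue: push r4 -> mem[0xba]=0x57, sp=0xba
body[0] xor  r2, r4, r3 -> r2=0x31
body[1] mov  r1, r2 -> r1=0x31
body[2] mov  r3, #0x44 -> r3=0x44
body[3] sub  r2, r4, r1 -> r2=0x26
body[4] sub  r4, r2, r3 -> r4=0xe2
epilogue: pop r4=0x57, sp=0xbb
epilogue: pop r3=0x66, sp=0xbc
epilogue: pop r1=0xbf, sp=0xbd
prologue pushed ['r1', 'r3', 'r4'] at ['0xbc', '0xbb', '0xba']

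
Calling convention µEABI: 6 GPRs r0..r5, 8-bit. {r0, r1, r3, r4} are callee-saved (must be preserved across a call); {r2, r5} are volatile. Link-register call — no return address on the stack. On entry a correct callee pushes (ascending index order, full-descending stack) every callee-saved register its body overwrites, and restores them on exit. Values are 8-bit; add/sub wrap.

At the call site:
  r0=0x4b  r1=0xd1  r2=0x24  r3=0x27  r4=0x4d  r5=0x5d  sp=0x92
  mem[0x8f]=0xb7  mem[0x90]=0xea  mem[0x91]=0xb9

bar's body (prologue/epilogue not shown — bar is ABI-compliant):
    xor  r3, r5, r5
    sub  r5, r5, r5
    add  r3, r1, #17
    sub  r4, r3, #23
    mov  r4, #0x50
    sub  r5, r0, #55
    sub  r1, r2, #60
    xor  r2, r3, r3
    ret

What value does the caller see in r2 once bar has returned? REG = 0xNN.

prologue: push r1 → mem[0x91]=0xd1, sp=0x91
prologue: push r3 → mem[0x90]=0x27, sp=0x90
prologue: push r4 → mem[0x8f]=0x4d, sp=0x8f
body[0] xor  r3, r5, r5 → r3=0x00
body[1] sub  r5, r5, r5 → r5=0x00
body[2] add  r3, r1, #17 → r3=0xe2
body[3] sub  r4, r3, #23 → r4=0xcb
body[4] mov  r4, #0x50 → r4=0x50
body[5] sub  r5, r0, #55 → r5=0x14
body[6] sub  r1, r2, #60 → r1=0xe8
body[7] xor  r2, r3, r3 → r2=0x00
epilogue: pop r4=0x4d, sp=0x90
epilogue: pop r3=0x27, sp=0x91
epilogue: pop r1=0xd1, sp=0x92
r2 is caller-saved → body value

REG = 0x00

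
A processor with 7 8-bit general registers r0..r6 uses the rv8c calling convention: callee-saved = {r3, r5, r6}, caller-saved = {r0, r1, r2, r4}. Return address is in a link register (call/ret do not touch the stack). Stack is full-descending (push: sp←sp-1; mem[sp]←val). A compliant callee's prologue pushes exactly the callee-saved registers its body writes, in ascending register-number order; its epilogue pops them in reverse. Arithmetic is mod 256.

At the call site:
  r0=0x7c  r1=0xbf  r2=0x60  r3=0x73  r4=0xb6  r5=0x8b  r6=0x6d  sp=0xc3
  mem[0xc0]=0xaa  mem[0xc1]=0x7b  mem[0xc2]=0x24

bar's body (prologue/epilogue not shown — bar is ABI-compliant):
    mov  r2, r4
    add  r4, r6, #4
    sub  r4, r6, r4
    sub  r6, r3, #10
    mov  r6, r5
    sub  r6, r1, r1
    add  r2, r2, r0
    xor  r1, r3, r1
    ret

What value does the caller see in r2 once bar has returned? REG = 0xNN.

REG = 0x32

prologue: push r6 → mem[0xc2]=0x6d, sp=0xc2
body[0] mov  r2, r4 → r2=0xb6
body[1] add  r4, r6, #4 → r4=0x71
body[2] sub  r4, r6, r4 → r4=0xfc
body[3] sub  r6, r3, #10 → r6=0x69
body[4] mov  r6, r5 → r6=0x8b
body[5] sub  r6, r1, r1 → r6=0x00
body[6] add  r2, r2, r0 → r2=0x32
body[7] xor  r1, r3, r1 → r1=0xcc
epilogue: pop r6=0x6d, sp=0xc3
r2 is caller-saved → body value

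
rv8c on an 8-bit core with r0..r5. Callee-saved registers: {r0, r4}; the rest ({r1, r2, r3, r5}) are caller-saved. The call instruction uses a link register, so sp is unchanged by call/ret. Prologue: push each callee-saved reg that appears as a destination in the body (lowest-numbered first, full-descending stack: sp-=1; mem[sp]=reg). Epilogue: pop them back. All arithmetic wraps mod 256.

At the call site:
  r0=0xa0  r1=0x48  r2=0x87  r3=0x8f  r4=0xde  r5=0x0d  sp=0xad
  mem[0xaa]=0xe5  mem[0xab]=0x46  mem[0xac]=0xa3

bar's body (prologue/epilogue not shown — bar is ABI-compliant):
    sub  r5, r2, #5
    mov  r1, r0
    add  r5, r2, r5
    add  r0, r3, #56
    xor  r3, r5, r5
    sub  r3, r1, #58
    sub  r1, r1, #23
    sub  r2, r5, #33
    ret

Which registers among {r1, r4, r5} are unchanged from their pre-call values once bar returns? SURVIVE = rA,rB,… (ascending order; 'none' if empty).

prologue: push r0 → mem[0xac]=0xa0, sp=0xac
body[0] sub  r5, r2, #5 → r5=0x82
body[1] mov  r1, r0 → r1=0xa0
body[2] add  r5, r2, r5 → r5=0x09
body[3] add  r0, r3, #56 → r0=0xc7
body[4] xor  r3, r5, r5 → r3=0x00
body[5] sub  r3, r1, #58 → r3=0x66
body[6] sub  r1, r1, #23 → r1=0x89
body[7] sub  r2, r5, #33 → r2=0xe8
epilogue: pop r0=0xa0, sp=0xad
r1: caller-saved, written=True
r4: callee-saved, written=False
r5: caller-saved, written=True

SURVIVE = r4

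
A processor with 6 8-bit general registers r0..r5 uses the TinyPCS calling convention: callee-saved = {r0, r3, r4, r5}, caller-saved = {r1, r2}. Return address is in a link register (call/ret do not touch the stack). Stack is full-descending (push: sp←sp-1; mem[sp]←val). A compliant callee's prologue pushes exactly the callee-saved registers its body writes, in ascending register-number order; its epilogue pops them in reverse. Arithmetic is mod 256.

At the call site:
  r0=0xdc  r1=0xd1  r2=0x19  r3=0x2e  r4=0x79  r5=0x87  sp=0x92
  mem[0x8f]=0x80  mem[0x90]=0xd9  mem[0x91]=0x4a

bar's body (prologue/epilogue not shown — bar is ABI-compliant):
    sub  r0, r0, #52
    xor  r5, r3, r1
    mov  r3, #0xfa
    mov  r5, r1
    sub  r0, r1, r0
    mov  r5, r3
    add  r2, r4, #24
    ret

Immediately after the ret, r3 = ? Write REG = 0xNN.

REG = 0x2e

prologue: push r0 -> mem[0x91]=0xdc, sp=0x91
prologue: push r3 -> mem[0x90]=0x2e, sp=0x90
prologue: push r5 -> mem[0x8f]=0x87, sp=0x8f
body[0] sub  r0, r0, #52 -> r0=0xa8
body[1] xor  r5, r3, r1 -> r5=0xff
body[2] mov  r3, #0xfa -> r3=0xfa
body[3] mov  r5, r1 -> r5=0xd1
body[4] sub  r0, r1, r0 -> r0=0x29
body[5] mov  r5, r3 -> r5=0xfa
body[6] add  r2, r4, #24 -> r2=0x91
epilogue: pop r5=0x87, sp=0x90
epilogue: pop r3=0x2e, sp=0x91
epilogue: pop r0=0xdc, sp=0x92
r3 is callee-saved -> restored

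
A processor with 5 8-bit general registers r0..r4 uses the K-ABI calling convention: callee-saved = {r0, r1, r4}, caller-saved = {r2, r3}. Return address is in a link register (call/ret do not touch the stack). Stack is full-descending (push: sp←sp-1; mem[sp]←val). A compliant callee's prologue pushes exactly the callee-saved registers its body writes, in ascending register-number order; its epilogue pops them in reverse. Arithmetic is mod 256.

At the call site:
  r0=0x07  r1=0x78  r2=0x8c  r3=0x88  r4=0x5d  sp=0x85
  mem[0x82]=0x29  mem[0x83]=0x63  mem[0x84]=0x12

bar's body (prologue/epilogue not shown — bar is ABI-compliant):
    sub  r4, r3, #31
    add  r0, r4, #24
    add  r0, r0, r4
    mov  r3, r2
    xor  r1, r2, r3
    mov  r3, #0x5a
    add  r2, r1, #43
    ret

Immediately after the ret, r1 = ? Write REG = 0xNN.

prologue: push r0 -> mem[0x84]=0x07, sp=0x84
prologue: push r1 -> mem[0x83]=0x78, sp=0x83
prologue: push r4 -> mem[0x82]=0x5d, sp=0x82
body[0] sub  r4, r3, #31 -> r4=0x69
body[1] add  r0, r4, #24 -> r0=0x81
body[2] add  r0, r0, r4 -> r0=0xea
body[3] mov  r3, r2 -> r3=0x8c
body[4] xor  r1, r2, r3 -> r1=0x00
body[5] mov  r3, #0x5a -> r3=0x5a
body[6] add  r2, r1, #43 -> r2=0x2b
epilogue: pop r4=0x5d, sp=0x83
epilogue: pop r1=0x78, sp=0x84
epilogue: pop r0=0x07, sp=0x85
r1 is callee-saved -> restored

REG = 0x78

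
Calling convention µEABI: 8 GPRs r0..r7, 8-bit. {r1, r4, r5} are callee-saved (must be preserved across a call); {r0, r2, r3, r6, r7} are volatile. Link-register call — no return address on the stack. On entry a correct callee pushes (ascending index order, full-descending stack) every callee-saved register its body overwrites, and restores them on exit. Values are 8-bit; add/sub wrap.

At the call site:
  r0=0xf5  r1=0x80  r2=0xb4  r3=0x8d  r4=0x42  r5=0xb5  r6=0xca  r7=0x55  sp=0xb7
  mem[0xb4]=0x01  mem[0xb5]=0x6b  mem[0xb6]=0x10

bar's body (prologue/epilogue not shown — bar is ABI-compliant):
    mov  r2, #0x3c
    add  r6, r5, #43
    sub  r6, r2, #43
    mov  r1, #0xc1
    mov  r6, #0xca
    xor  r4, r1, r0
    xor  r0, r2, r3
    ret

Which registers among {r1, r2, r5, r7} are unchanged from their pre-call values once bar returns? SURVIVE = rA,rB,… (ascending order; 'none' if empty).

prologue: push r1 -> mem[0xb6]=0x80, sp=0xb6
prologue: push r4 -> mem[0xb5]=0x42, sp=0xb5
body[0] mov  r2, #0x3c -> r2=0x3c
body[1] add  r6, r5, #43 -> r6=0xe0
body[2] sub  r6, r2, #43 -> r6=0x11
body[3] mov  r1, #0xc1 -> r1=0xc1
body[4] mov  r6, #0xca -> r6=0xca
body[5] xor  r4, r1, r0 -> r4=0x34
body[6] xor  r0, r2, r3 -> r0=0xb1
epilogue: pop r4=0x42, sp=0xb6
epilogue: pop r1=0x80, sp=0xb7
r1: callee-saved, written=True
r2: caller-saved, written=True
r5: callee-saved, written=False
r7: caller-saved, written=False

SURVIVE = r1,r5,r7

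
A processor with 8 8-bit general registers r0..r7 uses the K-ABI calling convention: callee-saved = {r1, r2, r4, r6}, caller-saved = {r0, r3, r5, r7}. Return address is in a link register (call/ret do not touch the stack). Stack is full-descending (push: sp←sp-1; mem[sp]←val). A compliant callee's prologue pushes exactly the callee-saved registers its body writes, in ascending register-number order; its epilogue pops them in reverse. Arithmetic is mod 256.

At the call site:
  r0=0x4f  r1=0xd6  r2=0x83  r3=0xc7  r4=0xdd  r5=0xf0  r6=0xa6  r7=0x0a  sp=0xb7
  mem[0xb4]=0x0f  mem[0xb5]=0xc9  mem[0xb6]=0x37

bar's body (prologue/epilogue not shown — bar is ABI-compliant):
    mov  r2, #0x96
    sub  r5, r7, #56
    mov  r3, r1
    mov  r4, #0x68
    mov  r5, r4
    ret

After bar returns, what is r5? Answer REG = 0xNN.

REG = 0x68

prologue: push r2 → mem[0xb6]=0x83, sp=0xb6
prologue: push r4 → mem[0xb5]=0xdd, sp=0xb5
body[0] mov  r2, #0x96 → r2=0x96
body[1] sub  r5, r7, #56 → r5=0xd2
body[2] mov  r3, r1 → r3=0xd6
body[3] mov  r4, #0x68 → r4=0x68
body[4] mov  r5, r4 → r5=0x68
epilogue: pop r4=0xdd, sp=0xb6
epilogue: pop r2=0x83, sp=0xb7
r5 is caller-saved → body value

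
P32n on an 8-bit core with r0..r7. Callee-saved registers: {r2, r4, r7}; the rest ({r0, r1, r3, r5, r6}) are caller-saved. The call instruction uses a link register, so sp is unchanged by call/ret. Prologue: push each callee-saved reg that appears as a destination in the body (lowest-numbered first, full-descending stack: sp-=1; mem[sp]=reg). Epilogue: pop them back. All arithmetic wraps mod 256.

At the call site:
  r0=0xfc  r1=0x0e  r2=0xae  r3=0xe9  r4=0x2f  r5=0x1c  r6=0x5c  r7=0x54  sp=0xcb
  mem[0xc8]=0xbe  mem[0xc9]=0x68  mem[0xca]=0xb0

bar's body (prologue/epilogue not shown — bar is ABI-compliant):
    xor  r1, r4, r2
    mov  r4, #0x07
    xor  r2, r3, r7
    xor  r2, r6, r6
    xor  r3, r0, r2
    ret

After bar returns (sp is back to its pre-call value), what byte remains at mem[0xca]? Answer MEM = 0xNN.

MEM = 0xae

prologue: push r2 → mem[0xca]=0xae, sp=0xca
prologue: push r4 → mem[0xc9]=0x2f, sp=0xc9
body[0] xor  r1, r4, r2 → r1=0x81
body[1] mov  r4, #0x07 → r4=0x07
body[2] xor  r2, r3, r7 → r2=0xbd
body[3] xor  r2, r6, r6 → r2=0x00
body[4] xor  r3, r0, r2 → r3=0xfc
epilogue: pop r4=0x2f, sp=0xca
epilogue: pop r2=0xae, sp=0xcb
prologue pushed ['r2', 'r4'] at ['0xca', '0xc9']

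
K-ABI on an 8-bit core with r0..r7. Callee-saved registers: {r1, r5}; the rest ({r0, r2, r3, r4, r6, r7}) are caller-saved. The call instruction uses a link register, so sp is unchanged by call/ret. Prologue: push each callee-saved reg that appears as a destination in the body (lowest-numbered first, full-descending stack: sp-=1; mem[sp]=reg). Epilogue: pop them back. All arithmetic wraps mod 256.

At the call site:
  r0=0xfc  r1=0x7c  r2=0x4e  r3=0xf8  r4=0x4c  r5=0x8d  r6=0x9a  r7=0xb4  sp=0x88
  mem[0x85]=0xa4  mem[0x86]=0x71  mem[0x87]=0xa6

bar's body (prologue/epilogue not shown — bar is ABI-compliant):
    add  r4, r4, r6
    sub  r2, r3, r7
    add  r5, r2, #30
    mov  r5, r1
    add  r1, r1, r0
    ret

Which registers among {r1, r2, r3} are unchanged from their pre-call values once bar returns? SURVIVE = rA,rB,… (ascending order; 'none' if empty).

SURVIVE = r1,r3

prologue: push r1 -> mem[0x87]=0x7c, sp=0x87
prologue: push r5 -> mem[0x86]=0x8d, sp=0x86
body[0] add  r4, r4, r6 -> r4=0xe6
body[1] sub  r2, r3, r7 -> r2=0x44
body[2] add  r5, r2, #30 -> r5=0x62
body[3] mov  r5, r1 -> r5=0x7c
body[4] add  r1, r1, r0 -> r1=0x78
epilogue: pop r5=0x8d, sp=0x87
epilogue: pop r1=0x7c, sp=0x88
r1: callee-saved, written=True
r2: caller-saved, written=True
r3: caller-saved, written=False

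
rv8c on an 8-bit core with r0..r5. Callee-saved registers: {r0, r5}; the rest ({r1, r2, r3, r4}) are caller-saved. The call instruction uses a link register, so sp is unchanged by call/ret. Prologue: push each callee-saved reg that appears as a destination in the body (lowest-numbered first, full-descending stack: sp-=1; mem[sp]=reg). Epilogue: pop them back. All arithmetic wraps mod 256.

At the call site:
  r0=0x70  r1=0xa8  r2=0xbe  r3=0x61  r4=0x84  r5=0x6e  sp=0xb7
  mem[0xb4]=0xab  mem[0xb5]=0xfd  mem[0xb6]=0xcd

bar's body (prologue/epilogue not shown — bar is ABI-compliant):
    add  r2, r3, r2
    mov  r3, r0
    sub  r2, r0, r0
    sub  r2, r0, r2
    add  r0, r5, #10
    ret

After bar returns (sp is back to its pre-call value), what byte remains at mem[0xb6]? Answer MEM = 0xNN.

prologue: push r0 → mem[0xb6]=0x70, sp=0xb6
body[0] add  r2, r3, r2 → r2=0x1f
body[1] mov  r3, r0 → r3=0x70
body[2] sub  r2, r0, r0 → r2=0x00
body[3] sub  r2, r0, r2 → r2=0x70
body[4] add  r0, r5, #10 → r0=0x78
epilogue: pop r0=0x70, sp=0xb7
prologue pushed ['r0'] at ['0xb6']

MEM = 0x70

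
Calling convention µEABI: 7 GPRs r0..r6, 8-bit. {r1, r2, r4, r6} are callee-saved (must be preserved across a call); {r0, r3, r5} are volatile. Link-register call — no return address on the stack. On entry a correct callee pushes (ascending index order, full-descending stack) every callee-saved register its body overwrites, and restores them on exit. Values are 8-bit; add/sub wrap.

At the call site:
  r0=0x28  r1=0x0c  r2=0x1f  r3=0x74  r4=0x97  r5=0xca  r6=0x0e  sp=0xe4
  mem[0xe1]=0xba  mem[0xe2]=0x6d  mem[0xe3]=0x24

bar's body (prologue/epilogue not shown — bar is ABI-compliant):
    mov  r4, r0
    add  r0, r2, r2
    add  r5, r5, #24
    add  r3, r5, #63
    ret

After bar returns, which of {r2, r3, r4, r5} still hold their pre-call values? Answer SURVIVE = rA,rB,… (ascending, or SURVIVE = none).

SURVIVE = r2,r4

prologue: push r4 -> mem[0xe3]=0x97, sp=0xe3
body[0] mov  r4, r0 -> r4=0x28
body[1] add  r0, r2, r2 -> r0=0x3e
body[2] add  r5, r5, #24 -> r5=0xe2
body[3] add  r3, r5, #63 -> r3=0x21
epilogue: pop r4=0x97, sp=0xe4
r2: callee-saved, written=False
r3: caller-saved, written=True
r4: callee-saved, written=True
r5: caller-saved, written=True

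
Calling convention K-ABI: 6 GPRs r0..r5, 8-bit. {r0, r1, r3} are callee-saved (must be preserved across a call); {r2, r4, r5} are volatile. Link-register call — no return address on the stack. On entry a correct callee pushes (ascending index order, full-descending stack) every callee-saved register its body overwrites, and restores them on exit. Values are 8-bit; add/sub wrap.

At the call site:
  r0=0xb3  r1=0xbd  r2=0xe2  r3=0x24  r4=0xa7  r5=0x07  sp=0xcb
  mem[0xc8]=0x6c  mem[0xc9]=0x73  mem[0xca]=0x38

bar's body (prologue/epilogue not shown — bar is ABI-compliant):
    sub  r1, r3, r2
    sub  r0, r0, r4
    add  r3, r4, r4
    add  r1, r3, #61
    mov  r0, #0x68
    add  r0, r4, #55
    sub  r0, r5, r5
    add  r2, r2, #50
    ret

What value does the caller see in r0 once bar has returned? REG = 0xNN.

prologue: push r0 → mem[0xca]=0xb3, sp=0xca
prologue: push r1 → mem[0xc9]=0xbd, sp=0xc9
prologue: push r3 → mem[0xc8]=0x24, sp=0xc8
body[0] sub  r1, r3, r2 → r1=0x42
body[1] sub  r0, r0, r4 → r0=0x0c
body[2] add  r3, r4, r4 → r3=0x4e
body[3] add  r1, r3, #61 → r1=0x8b
body[4] mov  r0, #0x68 → r0=0x68
body[5] add  r0, r4, #55 → r0=0xde
body[6] sub  r0, r5, r5 → r0=0x00
body[7] add  r2, r2, #50 → r2=0x14
epilogue: pop r3=0x24, sp=0xc9
epilogue: pop r1=0xbd, sp=0xca
epilogue: pop r0=0xb3, sp=0xcb
r0 is callee-saved → restored

REG = 0xb3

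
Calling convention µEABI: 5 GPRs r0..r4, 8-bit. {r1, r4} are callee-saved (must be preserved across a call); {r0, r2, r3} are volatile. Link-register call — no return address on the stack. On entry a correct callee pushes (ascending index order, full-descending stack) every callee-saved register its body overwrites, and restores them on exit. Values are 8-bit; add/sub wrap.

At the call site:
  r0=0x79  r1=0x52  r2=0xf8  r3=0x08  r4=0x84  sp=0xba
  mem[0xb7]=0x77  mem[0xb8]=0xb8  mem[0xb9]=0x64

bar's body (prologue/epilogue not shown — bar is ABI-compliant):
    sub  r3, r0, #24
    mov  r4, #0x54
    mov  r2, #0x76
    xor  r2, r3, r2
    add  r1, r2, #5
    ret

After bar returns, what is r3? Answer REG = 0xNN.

REG = 0x61

prologue: push r1 → mem[0xb9]=0x52, sp=0xb9
prologue: push r4 → mem[0xb8]=0x84, sp=0xb8
body[0] sub  r3, r0, #24 → r3=0x61
body[1] mov  r4, #0x54 → r4=0x54
body[2] mov  r2, #0x76 → r2=0x76
body[3] xor  r2, r3, r2 → r2=0x17
body[4] add  r1, r2, #5 → r1=0x1c
epilogue: pop r4=0x84, sp=0xb9
epilogue: pop r1=0x52, sp=0xba
r3 is caller-saved → body value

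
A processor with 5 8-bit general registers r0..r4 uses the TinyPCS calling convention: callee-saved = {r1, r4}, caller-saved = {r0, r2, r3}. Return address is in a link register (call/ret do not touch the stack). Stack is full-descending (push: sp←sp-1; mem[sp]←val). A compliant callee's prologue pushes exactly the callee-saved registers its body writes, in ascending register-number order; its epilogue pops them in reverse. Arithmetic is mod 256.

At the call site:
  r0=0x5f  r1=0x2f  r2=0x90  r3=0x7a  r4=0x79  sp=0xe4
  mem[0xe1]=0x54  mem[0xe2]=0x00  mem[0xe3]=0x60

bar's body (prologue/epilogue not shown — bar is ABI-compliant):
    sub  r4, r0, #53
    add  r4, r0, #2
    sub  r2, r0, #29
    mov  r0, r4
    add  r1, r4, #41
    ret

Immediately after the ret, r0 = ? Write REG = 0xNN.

REG = 0x61

prologue: push r1 -> mem[0xe3]=0x2f, sp=0xe3
prologue: push r4 -> mem[0xe2]=0x79, sp=0xe2
body[0] sub  r4, r0, #53 -> r4=0x2a
body[1] add  r4, r0, #2 -> r4=0x61
body[2] sub  r2, r0, #29 -> r2=0x42
body[3] mov  r0, r4 -> r0=0x61
body[4] add  r1, r4, #41 -> r1=0x8a
epilogue: pop r4=0x79, sp=0xe3
epilogue: pop r1=0x2f, sp=0xe4
r0 is caller-saved -> body value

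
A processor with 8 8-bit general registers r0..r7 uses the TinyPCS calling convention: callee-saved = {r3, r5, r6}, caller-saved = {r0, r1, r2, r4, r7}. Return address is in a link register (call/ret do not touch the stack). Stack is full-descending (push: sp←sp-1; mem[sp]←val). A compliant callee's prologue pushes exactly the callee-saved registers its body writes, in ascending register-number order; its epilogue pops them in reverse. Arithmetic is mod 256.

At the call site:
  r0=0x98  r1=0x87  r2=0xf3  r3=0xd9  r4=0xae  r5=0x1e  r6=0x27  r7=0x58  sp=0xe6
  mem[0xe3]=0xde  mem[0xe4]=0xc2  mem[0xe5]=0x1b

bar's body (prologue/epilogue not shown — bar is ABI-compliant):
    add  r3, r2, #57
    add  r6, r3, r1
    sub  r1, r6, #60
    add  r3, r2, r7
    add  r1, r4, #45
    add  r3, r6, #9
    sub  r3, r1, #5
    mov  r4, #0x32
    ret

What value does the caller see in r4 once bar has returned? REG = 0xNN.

REG = 0x32

prologue: push r3 → mem[0xe5]=0xd9, sp=0xe5
prologue: push r6 → mem[0xe4]=0x27, sp=0xe4
body[0] add  r3, r2, #57 → r3=0x2c
body[1] add  r6, r3, r1 → r6=0xb3
body[2] sub  r1, r6, #60 → r1=0x77
body[3] add  r3, r2, r7 → r3=0x4b
body[4] add  r1, r4, #45 → r1=0xdb
body[5] add  r3, r6, #9 → r3=0xbc
body[6] sub  r3, r1, #5 → r3=0xd6
body[7] mov  r4, #0x32 → r4=0x32
epilogue: pop r6=0x27, sp=0xe5
epilogue: pop r3=0xd9, sp=0xe6
r4 is caller-saved → body value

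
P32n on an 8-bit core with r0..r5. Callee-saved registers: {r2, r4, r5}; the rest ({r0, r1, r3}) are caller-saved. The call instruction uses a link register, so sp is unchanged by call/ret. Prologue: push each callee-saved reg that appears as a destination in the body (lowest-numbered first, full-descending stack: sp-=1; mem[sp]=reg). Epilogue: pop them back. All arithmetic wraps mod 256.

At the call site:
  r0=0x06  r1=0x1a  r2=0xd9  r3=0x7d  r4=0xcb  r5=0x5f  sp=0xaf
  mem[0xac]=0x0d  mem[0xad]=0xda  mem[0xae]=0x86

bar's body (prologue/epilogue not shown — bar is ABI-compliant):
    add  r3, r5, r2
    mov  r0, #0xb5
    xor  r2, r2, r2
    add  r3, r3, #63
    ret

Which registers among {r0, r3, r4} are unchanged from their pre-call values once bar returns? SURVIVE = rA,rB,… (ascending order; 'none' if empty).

prologue: push r2 → mem[0xae]=0xd9, sp=0xae
body[0] add  r3, r5, r2 → r3=0x38
body[1] mov  r0, #0xb5 → r0=0xb5
body[2] xor  r2, r2, r2 → r2=0x00
body[3] add  r3, r3, #63 → r3=0x77
epilogue: pop r2=0xd9, sp=0xaf
r0: caller-saved, written=True
r3: caller-saved, written=True
r4: callee-saved, written=False

SURVIVE = r4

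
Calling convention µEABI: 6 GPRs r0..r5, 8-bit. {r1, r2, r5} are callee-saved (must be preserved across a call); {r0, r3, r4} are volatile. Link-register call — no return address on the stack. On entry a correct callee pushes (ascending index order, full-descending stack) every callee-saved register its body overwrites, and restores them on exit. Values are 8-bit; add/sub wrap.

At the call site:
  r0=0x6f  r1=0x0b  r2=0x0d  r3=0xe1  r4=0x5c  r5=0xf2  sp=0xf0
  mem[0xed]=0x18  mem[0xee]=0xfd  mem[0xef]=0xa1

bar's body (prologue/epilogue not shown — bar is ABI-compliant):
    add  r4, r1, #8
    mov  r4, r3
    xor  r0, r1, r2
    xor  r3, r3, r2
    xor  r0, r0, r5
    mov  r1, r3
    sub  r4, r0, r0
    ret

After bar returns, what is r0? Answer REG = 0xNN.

REG = 0xf4

prologue: push r1 -> mem[0xef]=0x0b, sp=0xef
body[0] add  r4, r1, #8 -> r4=0x13
body[1] mov  r4, r3 -> r4=0xe1
body[2] xor  r0, r1, r2 -> r0=0x06
body[3] xor  r3, r3, r2 -> r3=0xec
body[4] xor  r0, r0, r5 -> r0=0xf4
body[5] mov  r1, r3 -> r1=0xec
body[6] sub  r4, r0, r0 -> r4=0x00
epilogue: pop r1=0x0b, sp=0xf0
r0 is caller-saved -> body value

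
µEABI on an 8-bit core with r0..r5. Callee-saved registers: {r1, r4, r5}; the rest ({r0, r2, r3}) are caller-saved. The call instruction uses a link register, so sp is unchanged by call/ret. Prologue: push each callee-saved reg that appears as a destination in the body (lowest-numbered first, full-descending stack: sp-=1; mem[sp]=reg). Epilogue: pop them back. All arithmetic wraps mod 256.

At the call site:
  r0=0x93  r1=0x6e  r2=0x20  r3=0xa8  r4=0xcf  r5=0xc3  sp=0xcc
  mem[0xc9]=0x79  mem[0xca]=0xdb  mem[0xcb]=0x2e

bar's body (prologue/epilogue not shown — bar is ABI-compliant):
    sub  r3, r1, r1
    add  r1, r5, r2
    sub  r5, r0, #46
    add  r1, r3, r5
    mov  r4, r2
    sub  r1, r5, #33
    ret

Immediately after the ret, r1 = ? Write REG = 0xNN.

REG = 0x6e

prologue: push r1 → mem[0xcb]=0x6e, sp=0xcb
prologue: push r4 → mem[0xca]=0xcf, sp=0xca
prologue: push r5 → mem[0xc9]=0xc3, sp=0xc9
body[0] sub  r3, r1, r1 → r3=0x00
body[1] add  r1, r5, r2 → r1=0xe3
body[2] sub  r5, r0, #46 → r5=0x65
body[3] add  r1, r3, r5 → r1=0x65
body[4] mov  r4, r2 → r4=0x20
body[5] sub  r1, r5, #33 → r1=0x44
epilogue: pop r5=0xc3, sp=0xca
epilogue: pop r4=0xcf, sp=0xcb
epilogue: pop r1=0x6e, sp=0xcc
r1 is callee-saved → restored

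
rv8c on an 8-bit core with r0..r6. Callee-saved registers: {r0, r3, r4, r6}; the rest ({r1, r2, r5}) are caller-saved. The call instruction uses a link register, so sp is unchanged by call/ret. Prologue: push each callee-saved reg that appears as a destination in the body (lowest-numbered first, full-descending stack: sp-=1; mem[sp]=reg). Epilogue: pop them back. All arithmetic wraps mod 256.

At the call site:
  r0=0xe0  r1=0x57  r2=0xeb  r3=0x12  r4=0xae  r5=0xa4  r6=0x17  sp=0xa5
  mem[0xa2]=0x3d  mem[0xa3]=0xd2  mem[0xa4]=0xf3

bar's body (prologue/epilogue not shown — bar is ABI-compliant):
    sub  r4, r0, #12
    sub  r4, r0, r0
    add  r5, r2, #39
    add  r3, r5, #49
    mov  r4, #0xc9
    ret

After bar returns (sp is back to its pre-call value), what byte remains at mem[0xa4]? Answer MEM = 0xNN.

MEM = 0x12

prologue: push r3 -> mem[0xa4]=0x12, sp=0xa4
prologue: push r4 -> mem[0xa3]=0xae, sp=0xa3
body[0] sub  r4, r0, #12 -> r4=0xd4
body[1] sub  r4, r0, r0 -> r4=0x00
body[2] add  r5, r2, #39 -> r5=0x12
body[3] add  r3, r5, #49 -> r3=0x43
body[4] mov  r4, #0xc9 -> r4=0xc9
epilogue: pop r4=0xae, sp=0xa4
epilogue: pop r3=0x12, sp=0xa5
prologue pushed ['r3', 'r4'] at ['0xa4', '0xa3']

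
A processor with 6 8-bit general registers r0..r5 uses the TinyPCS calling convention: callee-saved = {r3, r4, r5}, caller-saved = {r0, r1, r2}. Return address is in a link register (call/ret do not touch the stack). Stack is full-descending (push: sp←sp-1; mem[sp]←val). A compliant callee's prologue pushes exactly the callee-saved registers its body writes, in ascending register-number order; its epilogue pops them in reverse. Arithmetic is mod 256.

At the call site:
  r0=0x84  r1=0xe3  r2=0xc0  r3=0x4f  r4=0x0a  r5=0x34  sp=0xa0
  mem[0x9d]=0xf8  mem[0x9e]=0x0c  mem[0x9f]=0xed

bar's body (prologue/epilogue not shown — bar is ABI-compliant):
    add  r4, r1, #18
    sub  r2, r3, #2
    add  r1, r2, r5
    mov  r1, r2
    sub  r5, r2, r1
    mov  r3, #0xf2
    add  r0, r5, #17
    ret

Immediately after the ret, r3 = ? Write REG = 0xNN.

REG = 0x4f

prologue: push r3 → mem[0x9f]=0x4f, sp=0x9f
prologue: push r4 → mem[0x9e]=0x0a, sp=0x9e
prologue: push r5 → mem[0x9d]=0x34, sp=0x9d
body[0] add  r4, r1, #18 → r4=0xf5
body[1] sub  r2, r3, #2 → r2=0x4d
body[2] add  r1, r2, r5 → r1=0x81
body[3] mov  r1, r2 → r1=0x4d
body[4] sub  r5, r2, r1 → r5=0x00
body[5] mov  r3, #0xf2 → r3=0xf2
body[6] add  r0, r5, #17 → r0=0x11
epilogue: pop r5=0x34, sp=0x9e
epilogue: pop r4=0x0a, sp=0x9f
epilogue: pop r3=0x4f, sp=0xa0
r3 is callee-saved → restored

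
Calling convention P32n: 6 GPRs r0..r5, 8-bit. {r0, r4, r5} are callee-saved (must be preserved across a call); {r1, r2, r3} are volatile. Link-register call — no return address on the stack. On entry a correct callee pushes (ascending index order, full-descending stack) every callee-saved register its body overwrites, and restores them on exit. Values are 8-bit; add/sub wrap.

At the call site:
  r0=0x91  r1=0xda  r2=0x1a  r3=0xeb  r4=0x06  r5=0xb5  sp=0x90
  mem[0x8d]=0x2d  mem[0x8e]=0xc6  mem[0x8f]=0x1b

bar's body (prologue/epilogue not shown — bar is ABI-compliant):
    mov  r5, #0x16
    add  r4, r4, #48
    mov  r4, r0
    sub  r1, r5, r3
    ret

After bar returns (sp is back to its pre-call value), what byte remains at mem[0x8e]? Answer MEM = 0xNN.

prologue: push r4 -> mem[0x8f]=0x06, sp=0x8f
prologue: push r5 -> mem[0x8e]=0xb5, sp=0x8e
body[0] mov  r5, #0x16 -> r5=0x16
body[1] add  r4, r4, #48 -> r4=0x36
body[2] mov  r4, r0 -> r4=0x91
body[3] sub  r1, r5, r3 -> r1=0x2b
epilogue: pop r5=0xb5, sp=0x8f
epilogue: pop r4=0x06, sp=0x90
prologue pushed ['r4', 'r5'] at ['0x8f', '0x8e']

MEM = 0xb5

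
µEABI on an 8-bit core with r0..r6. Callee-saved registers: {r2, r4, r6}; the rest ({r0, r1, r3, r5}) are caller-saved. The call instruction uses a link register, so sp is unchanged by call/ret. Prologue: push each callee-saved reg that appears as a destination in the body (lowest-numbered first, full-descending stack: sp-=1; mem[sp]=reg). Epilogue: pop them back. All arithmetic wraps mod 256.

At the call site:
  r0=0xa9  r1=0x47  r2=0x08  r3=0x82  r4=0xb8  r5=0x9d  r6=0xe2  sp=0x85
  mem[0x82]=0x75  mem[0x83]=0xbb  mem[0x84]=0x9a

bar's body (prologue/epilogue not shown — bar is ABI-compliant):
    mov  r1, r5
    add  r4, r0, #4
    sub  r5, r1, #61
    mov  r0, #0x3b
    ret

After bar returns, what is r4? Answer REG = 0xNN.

prologue: push r4 -> mem[0x84]=0xb8, sp=0x84
body[0] mov  r1, r5 -> r1=0x9d
body[1] add  r4, r0, #4 -> r4=0xad
body[2] sub  r5, r1, #61 -> r5=0x60
body[3] mov  r0, #0x3b -> r0=0x3b
epilogue: pop r4=0xb8, sp=0x85
r4 is callee-saved -> restored

REG = 0xb8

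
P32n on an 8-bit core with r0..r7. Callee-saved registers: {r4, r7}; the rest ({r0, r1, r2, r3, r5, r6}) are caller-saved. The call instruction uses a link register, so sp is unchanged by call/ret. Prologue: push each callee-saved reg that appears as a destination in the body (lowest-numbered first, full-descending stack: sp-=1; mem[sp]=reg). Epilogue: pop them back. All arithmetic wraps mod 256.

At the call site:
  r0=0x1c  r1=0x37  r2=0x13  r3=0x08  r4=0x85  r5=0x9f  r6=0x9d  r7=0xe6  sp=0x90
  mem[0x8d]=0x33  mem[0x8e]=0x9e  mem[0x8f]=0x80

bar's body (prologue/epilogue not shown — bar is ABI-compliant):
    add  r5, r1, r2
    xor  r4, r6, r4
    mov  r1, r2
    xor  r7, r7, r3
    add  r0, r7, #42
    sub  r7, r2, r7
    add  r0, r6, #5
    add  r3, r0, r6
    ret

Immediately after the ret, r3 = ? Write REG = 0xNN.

REG = 0x3f

prologue: push r4 → mem[0x8f]=0x85, sp=0x8f
prologue: push r7 → mem[0x8e]=0xe6, sp=0x8e
body[0] add  r5, r1, r2 → r5=0x4a
body[1] xor  r4, r6, r4 → r4=0x18
body[2] mov  r1, r2 → r1=0x13
body[3] xor  r7, r7, r3 → r7=0xee
body[4] add  r0, r7, #42 → r0=0x18
body[5] sub  r7, r2, r7 → r7=0x25
body[6] add  r0, r6, #5 → r0=0xa2
body[7] add  r3, r0, r6 → r3=0x3f
epilogue: pop r7=0xe6, sp=0x8f
epilogue: pop r4=0x85, sp=0x90
r3 is caller-saved → body value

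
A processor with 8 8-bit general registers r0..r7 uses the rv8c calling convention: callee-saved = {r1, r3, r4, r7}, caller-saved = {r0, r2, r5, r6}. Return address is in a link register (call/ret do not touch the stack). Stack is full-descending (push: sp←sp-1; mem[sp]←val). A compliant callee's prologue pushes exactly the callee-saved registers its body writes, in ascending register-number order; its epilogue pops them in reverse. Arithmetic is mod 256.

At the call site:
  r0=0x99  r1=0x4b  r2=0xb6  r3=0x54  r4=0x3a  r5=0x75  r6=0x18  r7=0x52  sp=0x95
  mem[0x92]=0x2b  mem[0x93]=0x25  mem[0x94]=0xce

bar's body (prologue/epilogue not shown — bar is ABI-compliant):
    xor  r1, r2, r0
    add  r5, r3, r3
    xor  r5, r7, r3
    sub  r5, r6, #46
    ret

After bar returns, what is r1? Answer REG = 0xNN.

prologue: push r1 → mem[0x94]=0x4b, sp=0x94
body[0] xor  r1, r2, r0 → r1=0x2f
body[1] add  r5, r3, r3 → r5=0xa8
body[2] xor  r5, r7, r3 → r5=0x06
body[3] sub  r5, r6, #46 → r5=0xea
epilogue: pop r1=0x4b, sp=0x95
r1 is callee-saved → restored

REG = 0x4b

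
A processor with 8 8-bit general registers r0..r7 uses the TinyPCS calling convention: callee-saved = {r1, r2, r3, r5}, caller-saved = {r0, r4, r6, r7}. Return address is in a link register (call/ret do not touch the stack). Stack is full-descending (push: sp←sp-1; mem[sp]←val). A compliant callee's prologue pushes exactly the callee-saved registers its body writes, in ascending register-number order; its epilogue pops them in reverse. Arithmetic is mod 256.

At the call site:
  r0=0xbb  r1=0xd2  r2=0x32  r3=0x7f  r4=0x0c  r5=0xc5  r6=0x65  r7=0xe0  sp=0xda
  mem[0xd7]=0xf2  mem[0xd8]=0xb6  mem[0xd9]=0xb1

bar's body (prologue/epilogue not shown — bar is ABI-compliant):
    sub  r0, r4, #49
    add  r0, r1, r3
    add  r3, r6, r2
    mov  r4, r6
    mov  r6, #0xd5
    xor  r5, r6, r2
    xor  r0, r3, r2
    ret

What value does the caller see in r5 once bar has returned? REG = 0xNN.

REG = 0xc5

prologue: push r3 → mem[0xd9]=0x7f, sp=0xd9
prologue: push r5 → mem[0xd8]=0xc5, sp=0xd8
body[0] sub  r0, r4, #49 → r0=0xdb
body[1] add  r0, r1, r3 → r0=0x51
body[2] add  r3, r6, r2 → r3=0x97
body[3] mov  r4, r6 → r4=0x65
body[4] mov  r6, #0xd5 → r6=0xd5
body[5] xor  r5, r6, r2 → r5=0xe7
body[6] xor  r0, r3, r2 → r0=0xa5
epilogue: pop r5=0xc5, sp=0xd9
epilogue: pop r3=0x7f, sp=0xda
r5 is callee-saved → restored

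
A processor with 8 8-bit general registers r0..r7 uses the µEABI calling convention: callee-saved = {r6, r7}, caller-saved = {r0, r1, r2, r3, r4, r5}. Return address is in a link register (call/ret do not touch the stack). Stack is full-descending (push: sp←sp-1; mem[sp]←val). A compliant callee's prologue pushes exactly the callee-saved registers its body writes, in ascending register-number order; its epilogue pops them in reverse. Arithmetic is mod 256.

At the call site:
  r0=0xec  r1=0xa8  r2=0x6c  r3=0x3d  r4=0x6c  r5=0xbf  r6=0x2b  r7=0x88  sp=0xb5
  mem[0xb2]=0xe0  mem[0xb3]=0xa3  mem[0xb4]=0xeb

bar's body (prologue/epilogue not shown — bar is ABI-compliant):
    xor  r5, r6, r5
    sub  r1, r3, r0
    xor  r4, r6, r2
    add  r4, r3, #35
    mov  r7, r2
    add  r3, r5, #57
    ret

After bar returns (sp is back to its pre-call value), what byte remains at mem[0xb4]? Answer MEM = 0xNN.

MEM = 0x88

prologue: push r7 → mem[0xb4]=0x88, sp=0xb4
body[0] xor  r5, r6, r5 → r5=0x94
body[1] sub  r1, r3, r0 → r1=0x51
body[2] xor  r4, r6, r2 → r4=0x47
body[3] add  r4, r3, #35 → r4=0x60
body[4] mov  r7, r2 → r7=0x6c
body[5] add  r3, r5, #57 → r3=0xcd
epilogue: pop r7=0x88, sp=0xb5
prologue pushed ['r7'] at ['0xb4']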